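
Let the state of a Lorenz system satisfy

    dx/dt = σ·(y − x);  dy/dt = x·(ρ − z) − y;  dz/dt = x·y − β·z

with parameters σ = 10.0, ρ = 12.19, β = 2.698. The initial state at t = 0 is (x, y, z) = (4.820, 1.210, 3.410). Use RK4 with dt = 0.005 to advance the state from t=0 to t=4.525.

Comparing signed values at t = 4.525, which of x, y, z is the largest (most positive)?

largest component: z

t=0.000: state=(4.820, 1.210, 3.410)
step 1 (dt=0.005): k1=(-36.100, 41.110, -3.368), k2=(-34.170, 40.254, -2.968), k3=(-34.239, 40.294, -2.975), k4=(-32.373, 39.474, -2.598); state += dt/6·(k1+2k2+2k3+k4)
t=0.005: state=(4.649, 1.411, 3.395)
t=0.010: state=(4.496, 1.605, 3.384)
t=0.015: state=(4.359, 1.791, 3.376)
continuing one RK4 step at a time; state shown every 40 steps (Δt=0.2):
t=0.200: state=(5.211, 7.284, 5.053)
t=0.400: state=(9.038, 9.359, 14.113)
t=0.600: state=(5.244, 2.693, 14.862)
t=0.800: state=(2.420, 2.039, 9.723)
t=1.000: state=(2.857, 3.582, 6.732)
t=1.200: state=(5.268, 6.899, 7.296)
t=1.400: state=(7.865, 8.108, 13.015)
t=1.600: state=(5.648, 3.954, 13.980)
t=1.800: state=(3.528, 3.199, 10.311)
t=2.000: state=(4.000, 4.716, 8.199)
t=2.200: state=(6.007, 7.098, 9.544)
t=2.400: state=(6.980, 6.588, 13.139)
t=2.600: state=(5.171, 4.214, 12.564)
t=2.800: state=(4.185, 4.182, 10.104)
t=3.000: state=(4.947, 5.626, 9.303)
t=3.200: state=(6.306, 6.765, 11.101)
t=3.400: state=(6.156, 5.596, 12.689)
t=3.600: state=(4.945, 4.507, 11.533)
t=3.800: state=(4.736, 4.950, 10.114)
t=4.000: state=(5.543, 6.030, 10.305)
t=4.200: state=(6.149, 6.158, 11.750)
t=4.400: state=(5.609, 5.186, 12.024)
t=4.525: state=(5.142, 4.860, 11.408)
compare at T: x=5.142, y=4.860, z=11.408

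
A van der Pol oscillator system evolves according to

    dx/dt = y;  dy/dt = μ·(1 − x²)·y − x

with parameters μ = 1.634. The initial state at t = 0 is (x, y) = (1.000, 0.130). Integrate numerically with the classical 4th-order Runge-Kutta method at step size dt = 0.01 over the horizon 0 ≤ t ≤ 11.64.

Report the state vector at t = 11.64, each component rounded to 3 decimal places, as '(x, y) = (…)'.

(x, y) = (-0.839, 1.147)

t=0.000: state=(1.000, 0.130)
step 1 (dt=0.01): k1=(0.130, -1.000), k2=(0.125, -1.001), k3=(0.125, -1.001), k4=(0.120, -1.002); state += dt/6·(k1+2k2+2k3+k4)
t=0.010: state=(1.001, 0.120)
t=0.020: state=(1.002, 0.110)
t=0.030: state=(1.003, 0.100)
continuing one RK4 step at a time; state shown every 50 steps (Δt=0.5):
t=0.500: state=(0.940, -0.371)
t=1.000: state=(0.614, -0.978)
t=1.500: state=(-0.148, -2.239)
t=2.000: state=(-1.486, -2.233)
t=2.500: state=(-1.923, 0.037)
t=3.000: state=(-1.782, 0.413)
t=3.500: state=(-1.541, 0.551)
t=4.000: state=(-1.219, 0.764)
t=4.500: state=(-0.728, 1.288)
t=5.000: state=(0.237, 2.802)
t=5.500: state=(1.730, 1.918)
t=6.000: state=(2.005, -0.179)
t=6.500: state=(1.840, -0.416)
t=7.000: state=(1.606, -0.524)
t=7.500: state=(1.304, -0.702)
t=8.000: state=(0.867, -1.114)
t=8.500: state=(0.059, -2.336)
t=9.000: state=(-1.457, -2.793)
t=9.500: state=(-2.017, 0.004)
t=10.000: state=(-1.886, 0.388)
t=10.500: state=(-1.665, 0.497)
t=11.000: state=(-1.382, 0.649)
t=11.500: state=(-0.987, 0.979)
t=11.640: state=(-0.839, 1.147)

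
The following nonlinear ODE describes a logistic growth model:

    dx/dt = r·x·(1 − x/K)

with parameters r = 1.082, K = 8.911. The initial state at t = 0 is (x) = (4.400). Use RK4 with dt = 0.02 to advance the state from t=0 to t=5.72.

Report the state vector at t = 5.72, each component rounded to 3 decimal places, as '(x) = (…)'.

t=0.000: state=(4.400)
step 1 (dt=0.02): k1=(2.410), k2=(2.410), k3=(2.410), k4=(2.410); state += dt/6·(k1+2k2+2k3+k4)
t=0.020: state=(4.448)
t=0.040: state=(4.496)
t=0.060: state=(4.545)
continuing one RK4 step at a time; state shown every 10 steps (Δt=0.2):
t=0.200: state=(4.881)
t=0.400: state=(5.352)
t=0.600: state=(5.803)
t=0.800: state=(6.225)
t=1.000: state=(6.613)
t=1.200: state=(6.963)
t=1.400: state=(7.272)
t=1.600: state=(7.542)
t=1.800: state=(7.774)
t=2.000: state=(7.972)
t=2.200: state=(8.139)
t=2.400: state=(8.279)
t=2.600: state=(8.395)
t=2.800: state=(8.490)
t=3.000: state=(8.569)
t=3.200: state=(8.633)
t=3.400: state=(8.686)
t=3.600: state=(8.729)
t=3.800: state=(8.764)
t=4.000: state=(8.792)
t=4.200: state=(8.815)
t=4.400: state=(8.833)
t=4.600: state=(8.848)
t=4.800: state=(8.861)
t=5.000: state=(8.870)
t=5.200: state=(8.878)
t=5.400: state=(8.885)
t=5.600: state=(8.890)
t=5.720: state=(8.892)

(x) = (8.892)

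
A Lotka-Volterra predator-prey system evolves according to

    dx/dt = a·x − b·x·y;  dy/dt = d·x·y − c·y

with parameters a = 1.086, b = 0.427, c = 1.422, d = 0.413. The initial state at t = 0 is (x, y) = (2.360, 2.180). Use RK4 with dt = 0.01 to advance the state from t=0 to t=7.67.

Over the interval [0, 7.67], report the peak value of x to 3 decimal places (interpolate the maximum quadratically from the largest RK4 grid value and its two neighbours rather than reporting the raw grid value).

max x = 4.917

t=0.000: state=(2.360, 2.180)
step 1 (dt=0.01): k1=(0.366, -0.975), k2=(0.371, -0.971), k3=(0.371, -0.971), k4=(0.377, -0.967); state += dt/6·(k1+2k2+2k3+k4)
t=0.010: state=(2.364, 2.170)
t=0.020: state=(2.368, 2.161)
t=0.030: state=(2.371, 2.151)
continuing one RK4 step at a time; state shown every 25 steps (Δt=0.25):
t=0.250: state=(2.483, 1.961)
t=0.500: state=(2.668, 1.792)
t=0.750: state=(2.910, 1.674)
t=1.000: state=(3.206, 1.608)
t=1.250: state=(3.547, 1.596)
t=1.500: state=(3.916, 1.644)
t=1.750: state=(4.286, 1.760)
t=2.000: state=(4.616, 1.955)
t=2.250: state=(4.846, 2.235)
t=2.500: state=(4.915, 2.597)
t=2.750: state=(4.782, 3.008)
t=3.000: state=(4.454, 3.401)
t=3.250: state=(3.997, 3.689)
t=3.500: state=(3.509, 3.809)
t=3.750: state=(3.071, 3.746)
t=4.000: state=(2.728, 3.539)
t=4.250: state=(2.491, 3.244)
t=4.500: state=(2.352, 2.917)
t=4.750: state=(2.299, 2.597)
t=5.000: state=(2.322, 2.309)
t=5.250: state=(2.413, 2.065)
t=5.500: state=(2.567, 1.871)
t=5.750: state=(2.781, 1.727)
t=6.000: state=(3.050, 1.635)
t=6.250: state=(3.370, 1.595)
t=6.500: state=(3.727, 1.612)
t=6.750: state=(4.102, 1.693)
t=7.000: state=(4.458, 1.846)
t=7.250: state=(4.746, 2.082)
t=7.500: state=(4.904, 2.405)
t=7.670: state=(4.907, 2.667)
largest grid value and its neighbours: x(7.580)=4.91696, x(7.590)=4.91719, x(7.600)=4.91709
parabola through these three points peaks at t≈7.592 with x≈4.91719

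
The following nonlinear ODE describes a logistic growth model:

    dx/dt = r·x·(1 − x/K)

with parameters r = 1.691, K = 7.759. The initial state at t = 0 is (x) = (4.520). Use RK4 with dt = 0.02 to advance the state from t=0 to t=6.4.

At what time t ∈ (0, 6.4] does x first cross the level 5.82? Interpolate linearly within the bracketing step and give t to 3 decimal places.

t=0.000: state=(4.520)
step 1 (dt=0.02): k1=(3.191), k2=(3.182), k3=(3.182), k4=(3.172); state += dt/6·(k1+2k2+2k3+k4)
t=0.020: state=(4.584)
t=0.040: state=(4.647)
t=0.060: state=(4.710)
t=0.440: state=(5.788)
next step: t=0.460: state=(5.837) — x has crossed 5.82
linear interpolation between t=0.440 (5.78806) and t=0.460 (5.83737) → t≈0.453

t = 0.453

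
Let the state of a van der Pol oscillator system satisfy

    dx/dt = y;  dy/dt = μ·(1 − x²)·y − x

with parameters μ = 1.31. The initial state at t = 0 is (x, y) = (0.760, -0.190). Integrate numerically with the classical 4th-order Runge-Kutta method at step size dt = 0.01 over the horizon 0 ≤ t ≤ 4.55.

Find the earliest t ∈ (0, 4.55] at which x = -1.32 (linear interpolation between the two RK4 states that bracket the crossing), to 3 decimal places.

t = 1.700

t=0.000: state=(0.760, -0.190)
step 1 (dt=0.01): k1=(-0.190, -0.865), k2=(-0.194, -0.867), k3=(-0.194, -0.867), k4=(-0.199, -0.869); state += dt/6·(k1+2k2+2k3+k4)
t=0.010: state=(0.758, -0.199)
t=0.020: state=(0.756, -0.207)
t=0.030: state=(0.754, -0.216)
continuing one RK4 step at a time; state shown every 20 steps (Δt=0.2):
t=0.200: state=(0.704, -0.371)
t=0.400: state=(0.610, -0.573)
t=0.600: state=(0.473, -0.809)
t=0.800: state=(0.283, -1.098)
t=1.000: state=(0.029, -1.453)
t=1.200: state=(-0.301, -1.848)
t=1.400: state=(-0.703, -2.135)
t=1.600: state=(-1.129, -2.033)
t=1.690: state=(-1.302, -1.814)
next step: t=1.700: state=(-1.320, -1.784) — x has crossed -1.32
linear interpolation between t=1.690 (-1.30249) and t=1.700 (-1.32048) → t≈1.700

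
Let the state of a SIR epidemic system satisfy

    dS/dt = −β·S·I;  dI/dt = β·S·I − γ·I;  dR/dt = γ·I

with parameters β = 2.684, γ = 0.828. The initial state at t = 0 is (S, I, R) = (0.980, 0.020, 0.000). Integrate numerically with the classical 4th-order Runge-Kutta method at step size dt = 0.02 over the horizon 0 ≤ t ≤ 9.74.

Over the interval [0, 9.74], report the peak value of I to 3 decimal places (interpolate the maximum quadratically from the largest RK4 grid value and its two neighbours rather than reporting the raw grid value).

t=0.000: state=(0.980, 0.020, 0.000)
step 1 (dt=0.02): k1=(-0.053, 0.036, 0.017), k2=(-0.054, 0.037, 0.017), k3=(-0.054, 0.037, 0.017), k4=(-0.054, 0.037, 0.017); state += dt/6·(k1+2k2+2k3+k4)
t=0.020: state=(0.979, 0.021, 0.000)
t=0.040: state=(0.978, 0.021, 0.001)
t=0.060: state=(0.977, 0.022, 0.001)
continuing one RK4 step at a time; state shown every 25 steps (Δt=0.5):
t=0.500: state=(0.939, 0.048, 0.013)
t=1.000: state=(0.850, 0.106, 0.044)
t=1.500: state=(0.694, 0.199, 0.106)
t=2.000: state=(0.497, 0.293, 0.209)
t=2.500: state=(0.324, 0.335, 0.342)
t=3.000: state=(0.208, 0.314, 0.478)
t=3.500: state=(0.141, 0.261, 0.597)
t=4.000: state=(0.104, 0.203, 0.693)
t=4.500: state=(0.082, 0.152, 0.766)
t=5.000: state=(0.069, 0.111, 0.821)
t=5.500: state=(0.060, 0.080, 0.860)
t=6.000: state=(0.055, 0.057, 0.888)
t=6.500: state=(0.052, 0.041, 0.908)
t=7.000: state=(0.049, 0.029, 0.922)
t=7.500: state=(0.048, 0.020, 0.932)
t=8.000: state=(0.047, 0.014, 0.939)
t=8.500: state=(0.046, 0.010, 0.944)
t=9.000: state=(0.045, 0.007, 0.948)
t=9.500: state=(0.045, 0.005, 0.950)
t=9.740: state=(0.045, 0.004, 0.951)
largest grid value and its neighbours: I(2.540)=0.33491, I(2.560)=0.33493, I(2.580)=0.33485
parabola through these three points peaks at t≈2.554 with I≈0.33493

max I = 0.335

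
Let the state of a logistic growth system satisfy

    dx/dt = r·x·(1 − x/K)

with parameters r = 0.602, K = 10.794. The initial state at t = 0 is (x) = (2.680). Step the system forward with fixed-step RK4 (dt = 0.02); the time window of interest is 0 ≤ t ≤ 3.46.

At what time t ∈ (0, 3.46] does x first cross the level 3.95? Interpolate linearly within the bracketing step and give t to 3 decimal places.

t = 0.927

t=0.000: state=(2.680)
step 1 (dt=0.02): k1=(1.213), k2=(1.216), k3=(1.216), k4=(1.220); state += dt/6·(k1+2k2+2k3+k4)
t=0.020: state=(2.704)
t=0.040: state=(2.729)
t=0.060: state=(2.753)
continuing one RK4 step at a time; state shown every 10 steps (Δt=0.2):
t=0.200: state=(2.930)
t=0.400: state=(3.194)
t=0.600: state=(3.471)
t=0.800: state=(3.760)
t=0.920: state=(3.939)
next step: t=0.940: state=(3.969) — x has crossed 3.95
linear interpolation between t=0.920 (3.93929) and t=0.940 (3.96946) → t≈0.927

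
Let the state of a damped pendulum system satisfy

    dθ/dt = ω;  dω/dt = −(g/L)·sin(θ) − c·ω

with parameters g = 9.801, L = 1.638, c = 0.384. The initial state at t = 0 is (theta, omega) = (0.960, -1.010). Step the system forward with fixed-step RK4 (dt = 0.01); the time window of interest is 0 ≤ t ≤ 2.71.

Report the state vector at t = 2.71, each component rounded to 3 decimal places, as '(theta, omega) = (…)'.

(theta, omega) = (0.545, -0.695)

t=0.000: state=(0.960, -1.010)
step 1 (dt=0.01): k1=(-1.010, -4.514), k2=(-1.033, -4.488), k3=(-1.032, -4.487), k4=(-1.055, -4.461); state += dt/6·(k1+2k2+2k3+k4)
t=0.010: state=(0.950, -1.055)
t=0.020: state=(0.939, -1.099)
t=0.030: state=(0.928, -1.143)
continuing one RK4 step at a time; state shown every 10 steps (Δt=0.1):
t=0.100: state=(0.837, -1.432)
t=0.200: state=(0.676, -1.782)
t=0.300: state=(0.484, -2.037)
t=0.400: state=(0.272, -2.177)
t=0.500: state=(0.053, -2.189)
t=0.600: state=(-0.161, -2.074)
t=0.700: state=(-0.358, -1.844)
t=0.800: state=(-0.527, -1.522)
t=0.900: state=(-0.660, -1.135)
t=1.000: state=(-0.753, -0.710)
t=1.100: state=(-0.802, -0.270)
t=1.200: state=(-0.807, 0.165)
t=1.300: state=(-0.769, 0.576)
t=1.400: state=(-0.693, 0.947)
t=1.500: state=(-0.582, 1.262)
t=1.600: state=(-0.443, 1.503)
t=1.700: state=(-0.284, 1.655)
t=1.800: state=(-0.115, 1.709)
t=1.900: state=(0.054, 1.662)
t=2.000: state=(0.214, 1.520)
t=2.100: state=(0.355, 1.297)
t=2.200: state=(0.471, 1.011)
t=2.300: state=(0.556, 0.683)
t=2.400: state=(0.607, 0.333)
t=2.500: state=(0.623, -0.020)
t=2.600: state=(0.604, -0.358)
t=2.700: state=(0.552, -0.666)
t=2.710: state=(0.545, -0.695)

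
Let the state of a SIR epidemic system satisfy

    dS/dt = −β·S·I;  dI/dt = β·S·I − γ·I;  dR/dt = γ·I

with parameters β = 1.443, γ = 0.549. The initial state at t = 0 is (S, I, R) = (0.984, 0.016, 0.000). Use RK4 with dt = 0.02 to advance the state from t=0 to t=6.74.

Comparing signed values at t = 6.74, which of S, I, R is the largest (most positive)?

largest component: R

t=0.000: state=(0.984, 0.016, 0.000)
step 1 (dt=0.02): k1=(-0.023, 0.014, 0.009), k2=(-0.023, 0.014, 0.009), k3=(-0.023, 0.014, 0.009), k4=(-0.023, 0.014, 0.009); state += dt/6·(k1+2k2+2k3+k4)
t=0.020: state=(0.984, 0.016, 0.000)
t=0.040: state=(0.983, 0.017, 0.000)
t=0.060: state=(0.983, 0.017, 0.001)
continuing one RK4 step at a time; state shown every 25 steps (Δt=0.5):
t=0.500: state=(0.970, 0.025, 0.005)
t=1.000: state=(0.949, 0.037, 0.014)
t=1.500: state=(0.918, 0.056, 0.027)
t=2.000: state=(0.874, 0.081, 0.045)
t=2.500: state=(0.815, 0.113, 0.072)
t=3.000: state=(0.741, 0.151, 0.108)
t=3.500: state=(0.655, 0.190, 0.155)
t=4.000: state=(0.564, 0.224, 0.212)
t=4.500: state=(0.475, 0.248, 0.277)
t=5.000: state=(0.396, 0.258, 0.346)
t=5.500: state=(0.329, 0.254, 0.417)
t=6.000: state=(0.275, 0.240, 0.485)
t=6.500: state=(0.233, 0.219, 0.548)
t=6.740: state=(0.216, 0.207, 0.576)
compare at T: S=0.216, I=0.207, R=0.576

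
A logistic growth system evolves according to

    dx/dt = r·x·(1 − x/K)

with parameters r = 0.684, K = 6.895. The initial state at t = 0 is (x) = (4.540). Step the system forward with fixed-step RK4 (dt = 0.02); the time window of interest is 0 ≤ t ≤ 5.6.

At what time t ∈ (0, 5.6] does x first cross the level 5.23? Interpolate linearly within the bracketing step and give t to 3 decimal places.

t = 0.714

t=0.000: state=(4.540)
step 1 (dt=0.02): k1=(1.061), k2=(1.058), k3=(1.058), k4=(1.056); state += dt/6·(k1+2k2+2k3+k4)
t=0.020: state=(4.561)
t=0.040: state=(4.582)
t=0.060: state=(4.603)
continuing one RK4 step at a time; state shown every 10 steps (Δt=0.2):
t=0.200: state=(4.747)
t=0.400: state=(4.944)
t=0.600: state=(5.130)
t=0.700: state=(5.218)
next step: t=0.720: state=(5.235) — x has crossed 5.23
linear interpolation between t=0.700 (5.21810) and t=0.720 (5.23540) → t≈0.714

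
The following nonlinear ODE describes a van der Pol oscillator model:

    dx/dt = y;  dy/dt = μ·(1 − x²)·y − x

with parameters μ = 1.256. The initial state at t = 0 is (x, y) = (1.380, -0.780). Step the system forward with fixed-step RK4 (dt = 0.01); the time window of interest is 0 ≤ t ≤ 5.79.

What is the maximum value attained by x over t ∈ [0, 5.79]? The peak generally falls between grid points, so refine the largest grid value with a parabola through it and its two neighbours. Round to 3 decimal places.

t=0.000: state=(1.380, -0.780)
step 1 (dt=0.01): k1=(-0.780, -0.494), k2=(-0.782, -0.498), k3=(-0.782, -0.498), k4=(-0.785, -0.502); state += dt/6·(k1+2k2+2k3+k4)
t=0.010: state=(1.372, -0.785)
t=0.020: state=(1.364, -0.790)
t=0.030: state=(1.356, -0.795)
continuing one RK4 step at a time; state shown every 20 steps (Δt=0.2):
t=0.200: state=(1.213, -0.896)
t=0.400: state=(1.018, -1.059)
t=0.600: state=(0.784, -1.294)
t=0.800: state=(0.493, -1.637)
t=1.000: state=(0.120, -2.119)
t=1.200: state=(-0.360, -2.680)
t=1.400: state=(-0.933, -2.951)
t=1.600: state=(-1.482, -2.375)
t=1.800: state=(-1.844, -1.231)
t=2.000: state=(-1.993, -0.341)
t=2.200: state=(-2.009, 0.122)
t=2.400: state=(-1.960, 0.339)
t=2.600: state=(-1.880, 0.453)
t=2.800: state=(-1.782, 0.528)
t=3.000: state=(-1.669, 0.595)
t=3.200: state=(-1.544, 0.666)
t=3.400: state=(-1.402, 0.753)
t=3.600: state=(-1.241, 0.866)
t=3.800: state=(-1.053, 1.021)
t=4.000: state=(-0.828, 1.241)
t=4.200: state=(-0.550, 1.561)
t=4.400: state=(-0.195, 2.017)
t=4.600: state=(0.264, 2.577)
t=4.800: state=(0.824, 2.946)
t=5.000: state=(1.390, 2.545)
t=5.200: state=(1.793, 1.440)
t=5.400: state=(1.977, 0.470)
t=5.600: state=(2.011, -0.060)
t=5.790: state=(1.974, -0.301)
largest grid value and its neighbours: x(5.560)=2.01209, x(5.570)=2.01216, x(5.580)=2.01203
parabola through these three points peaks at t≈5.568 with x≈2.01216

max x = 2.012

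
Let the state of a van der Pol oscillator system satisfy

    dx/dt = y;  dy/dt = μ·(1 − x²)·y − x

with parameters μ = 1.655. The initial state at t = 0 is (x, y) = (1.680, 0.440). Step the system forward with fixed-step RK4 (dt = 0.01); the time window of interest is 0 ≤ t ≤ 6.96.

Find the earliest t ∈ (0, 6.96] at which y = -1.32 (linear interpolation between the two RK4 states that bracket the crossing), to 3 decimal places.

t=0.000: state=(1.680, 0.440)
step 1 (dt=0.01): k1=(0.440, -3.007), k2=(0.425, -2.969), k3=(0.425, -2.969), k4=(0.410, -2.931); state += dt/6·(k1+2k2+2k3+k4)
t=0.010: state=(1.684, 0.410)
t=0.020: state=(1.688, 0.381)
t=0.030: state=(1.692, 0.353)
continuing one RK4 step at a time; state shown every 25 steps (Δt=0.25):
t=0.250: state=(1.715, -0.095)
t=0.500: state=(1.656, -0.340)
t=0.750: state=(1.554, -0.474)
t=1.000: state=(1.422, -0.581)
t=1.250: state=(1.262, -0.705)
t=1.500: state=(1.065, -0.880)
t=1.750: state=(0.813, -1.164)
t=1.840: state=(0.701, -1.310)
next step: t=1.850: state=(0.688, -1.329) — y has crossed -1.32
linear interpolation between t=1.840 (-1.31045) and t=1.850 (-1.32870) → t≈1.845

t = 1.845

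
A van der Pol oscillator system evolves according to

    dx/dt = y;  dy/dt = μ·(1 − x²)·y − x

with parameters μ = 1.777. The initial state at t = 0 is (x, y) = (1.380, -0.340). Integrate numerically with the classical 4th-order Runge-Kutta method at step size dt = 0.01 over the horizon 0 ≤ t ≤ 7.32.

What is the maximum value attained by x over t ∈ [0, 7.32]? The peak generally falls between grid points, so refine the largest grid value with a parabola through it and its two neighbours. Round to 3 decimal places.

t=0.000: state=(1.380, -0.340)
step 1 (dt=0.01): k1=(-0.340, -0.834), k2=(-0.344, -0.828), k3=(-0.344, -0.828), k4=(-0.348, -0.823); state += dt/6·(k1+2k2+2k3+k4)
t=0.010: state=(1.377, -0.348)
t=0.020: state=(1.373, -0.356)
t=0.030: state=(1.369, -0.365)
continuing one RK4 step at a time; state shown every 25 steps (Δt=0.25):
t=0.250: state=(1.271, -0.526)
t=0.500: state=(1.117, -0.708)
t=0.750: state=(0.912, -0.951)
t=1.000: state=(0.629, -1.346)
t=1.250: state=(0.213, -2.053)
t=1.500: state=(-0.431, -3.123)
t=1.750: state=(-1.274, -3.232)
t=2.000: state=(-1.855, -1.308)
t=2.250: state=(-2.004, -0.099)
t=2.500: state=(-1.975, 0.251)
t=2.750: state=(-1.897, 0.355)
t=3.000: state=(-1.802, 0.406)
t=3.250: state=(-1.694, 0.452)
t=3.500: state=(-1.575, 0.506)
t=3.750: state=(-1.440, 0.577)
t=4.000: state=(-1.284, 0.680)
t=4.250: state=(-1.095, 0.839)
t=4.500: state=(-0.856, 1.103)
t=4.750: state=(-0.527, 1.578)
t=5.000: state=(-0.034, 2.441)
t=5.250: state=(0.715, 3.476)
t=5.500: state=(1.545, 2.696)
t=5.750: state=(1.957, 0.726)
t=6.000: state=(2.016, -0.084)
t=6.250: state=(1.962, -0.300)
t=6.500: state=(1.877, -0.373)
t=6.750: state=(1.778, -0.418)
t=7.000: state=(1.668, -0.464)
t=7.250: state=(1.545, -0.521)
t=7.320: state=(1.508, -0.540)
largest grid value and its neighbours: x(5.940)=2.01794, x(5.950)=2.01810, x(5.960)=2.01805
parabola through these three points peaks at t≈5.953 with x≈2.01810

max x = 2.018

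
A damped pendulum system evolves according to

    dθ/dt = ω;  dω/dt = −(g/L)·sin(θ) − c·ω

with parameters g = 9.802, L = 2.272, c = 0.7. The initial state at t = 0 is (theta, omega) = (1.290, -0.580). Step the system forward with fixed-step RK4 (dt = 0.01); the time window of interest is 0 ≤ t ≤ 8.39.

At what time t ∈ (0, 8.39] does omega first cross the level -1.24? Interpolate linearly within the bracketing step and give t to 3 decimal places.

t=0.000: state=(1.290, -0.580)
step 1 (dt=0.01): k1=(-0.580, -3.739), k2=(-0.599, -3.723), k3=(-0.599, -3.723), k4=(-0.617, -3.706); state += dt/6·(k1+2k2+2k3+k4)
t=0.010: state=(1.284, -0.617)
t=0.020: state=(1.278, -0.654)
t=0.030: state=(1.271, -0.691)
t=0.190: state=(1.116, -1.225)
next step: t=0.200: state=(1.104, -1.255) — omega has crossed -1.24
linear interpolation between t=0.190 (-1.22537) and t=0.200 (-1.25533) → t≈0.195

t = 0.195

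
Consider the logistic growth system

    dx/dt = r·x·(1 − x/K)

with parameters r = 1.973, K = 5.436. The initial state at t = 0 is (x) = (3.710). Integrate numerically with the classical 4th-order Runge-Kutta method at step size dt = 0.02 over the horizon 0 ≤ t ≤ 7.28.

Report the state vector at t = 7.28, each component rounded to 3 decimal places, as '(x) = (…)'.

(x) = (5.436)

t=0.000: state=(3.710)
step 1 (dt=0.02): k1=(2.324), k2=(2.307), k3=(2.307), k4=(2.290); state += dt/6·(k1+2k2+2k3+k4)
t=0.020: state=(3.756)
t=0.040: state=(3.802)
t=0.060: state=(3.846)
continuing one RK4 step at a time; state shown every 25 steps (Δt=0.5):
t=0.500: state=(4.632)
t=1.000: state=(5.106)
t=1.500: state=(5.308)
t=2.000: state=(5.388)
t=2.500: state=(5.418)
t=3.000: state=(5.429)
t=3.500: state=(5.433)
t=4.000: state=(5.435)
t=4.500: state=(5.436)
t=5.000: state=(5.436)
t=5.500: state=(5.436)
t=6.000: state=(5.436)
t=6.500: state=(5.436)
t=7.000: state=(5.436)
t=7.280: state=(5.436)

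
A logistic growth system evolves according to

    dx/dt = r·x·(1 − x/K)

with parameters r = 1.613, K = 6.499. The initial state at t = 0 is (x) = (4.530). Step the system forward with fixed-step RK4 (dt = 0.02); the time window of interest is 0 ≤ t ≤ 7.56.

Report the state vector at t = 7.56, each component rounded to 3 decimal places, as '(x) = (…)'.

t=0.000: state=(4.530)
step 1 (dt=0.02): k1=(2.214), k2=(2.200), k3=(2.200), k4=(2.185); state += dt/6·(k1+2k2+2k3+k4)
t=0.020: state=(4.574)
t=0.040: state=(4.617)
t=0.060: state=(4.660)
continuing one RK4 step at a time; state shown every 25 steps (Δt=0.5):
t=0.500: state=(5.443)
t=1.000: state=(5.981)
t=1.500: state=(6.257)
t=2.000: state=(6.389)
t=2.500: state=(6.449)
t=3.000: state=(6.477)
t=3.500: state=(6.489)
t=4.000: state=(6.495)
t=4.500: state=(6.497)
t=5.000: state=(6.498)
t=5.500: state=(6.499)
t=6.000: state=(6.499)
t=6.500: state=(6.499)
t=7.000: state=(6.499)
t=7.500: state=(6.499)
t=7.560: state=(6.499)

(x) = (6.499)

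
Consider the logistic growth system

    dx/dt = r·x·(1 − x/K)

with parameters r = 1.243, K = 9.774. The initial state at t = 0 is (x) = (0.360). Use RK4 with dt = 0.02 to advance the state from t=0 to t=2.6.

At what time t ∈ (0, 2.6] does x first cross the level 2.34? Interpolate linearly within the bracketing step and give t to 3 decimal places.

t=0.000: state=(0.360)
step 1 (dt=0.02): k1=(0.431), k2=(0.436), k3=(0.436), k4=(0.441); state += dt/6·(k1+2k2+2k3+k4)
t=0.020: state=(0.369)
t=0.040: state=(0.378)
t=0.060: state=(0.387)
continuing one RK4 step at a time; state shown every 5 steps (Δt=0.1):
t=0.100: state=(0.406)
t=0.200: state=(0.457)
t=0.300: state=(0.514)
t=0.400: state=(0.578)
t=0.500: state=(0.650)
t=0.600: state=(0.729)
t=0.700: state=(0.818)
t=0.800: state=(0.916)
t=0.900: state=(1.024)
t=1.000: state=(1.144)
t=1.100: state=(1.276)
t=1.200: state=(1.420)
t=1.300: state=(1.577)
t=1.400: state=(1.749)
t=1.500: state=(1.934)
t=1.600: state=(2.135)
t=1.680: state=(2.305)
next step: t=1.700: state=(2.349) — x has crossed 2.34
linear interpolation between t=1.680 (2.30513) and t=1.700 (2.34920) → t≈1.696

t = 1.696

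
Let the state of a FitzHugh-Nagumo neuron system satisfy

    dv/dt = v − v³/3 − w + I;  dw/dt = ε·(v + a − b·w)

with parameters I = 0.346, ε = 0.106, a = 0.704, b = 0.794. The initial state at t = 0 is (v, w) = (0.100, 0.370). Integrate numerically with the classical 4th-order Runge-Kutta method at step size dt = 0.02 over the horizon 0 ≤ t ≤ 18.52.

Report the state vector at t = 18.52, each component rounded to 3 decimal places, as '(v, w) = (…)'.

t=0.000: state=(0.100, 0.370)
step 1 (dt=0.02): k1=(0.076, 0.054), k2=(0.076, 0.054), k3=(0.076, 0.054), k4=(0.076, 0.054); state += dt/6·(k1+2k2+2k3+k4)
t=0.020: state=(0.102, 0.371)
t=0.040: state=(0.103, 0.372)
t=0.060: state=(0.105, 0.373)
continuing one RK4 step at a time; state shown every 50 steps (Δt=1):
t=1.000: state=(0.189, 0.426)
t=2.000: state=(0.324, 0.489)
t=3.000: state=(0.543, 0.565)
t=4.000: state=(0.854, 0.661)
t=5.000: state=(1.140, 0.782)
t=6.000: state=(1.255, 0.914)
t=7.000: state=(1.223, 1.039)
t=8.000: state=(1.110, 1.145)
t=9.000: state=(0.930, 1.229)
t=10.000: state=(0.641, 1.282)
t=11.000: state=(0.056, 1.289)
t=12.000: state=(-1.258, 1.201)
t=13.000: state=(-1.956, 0.999)
t=14.000: state=(-1.944, 0.791)
t=15.000: state=(-1.877, 0.604)
t=16.000: state=(-1.808, 0.440)
t=17.000: state=(-1.740, 0.295)
t=18.000: state=(-1.674, 0.170)
t=18.520: state=(-1.640, 0.111)

(v, w) = (-1.640, 0.111)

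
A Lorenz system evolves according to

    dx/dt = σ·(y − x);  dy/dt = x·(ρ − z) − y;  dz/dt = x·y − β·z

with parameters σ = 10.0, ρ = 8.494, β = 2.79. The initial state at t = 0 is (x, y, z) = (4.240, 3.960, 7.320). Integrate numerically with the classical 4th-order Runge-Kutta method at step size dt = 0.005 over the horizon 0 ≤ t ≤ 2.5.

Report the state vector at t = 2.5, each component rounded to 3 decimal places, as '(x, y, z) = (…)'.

t=0.000: state=(4.240, 3.960, 7.320)
step 1 (dt=0.005): k1=(-2.800, 1.018, -3.632), k2=(-2.705, 1.045, -3.624), k3=(-2.706, 1.046, -3.623), k4=(-2.612, 1.073, -3.613); state += dt/6·(k1+2k2+2k3+k4)
t=0.005: state=(4.226, 3.965, 7.302)
t=0.010: state=(4.214, 3.971, 7.284)
t=0.015: state=(4.202, 3.977, 7.266)
continuing one RK4 step at a time; state shown every 20 steps (Δt=0.1):
t=0.100: state=(4.115, 4.115, 6.999)
t=0.200: state=(4.200, 4.354, 6.827)
t=0.300: state=(4.396, 4.622, 6.850)
t=0.400: state=(4.627, 4.849, 7.054)
t=0.500: state=(4.817, 4.965, 7.369)
t=0.600: state=(4.908, 4.937, 7.686)
t=0.700: state=(4.876, 4.789, 7.896)
t=0.800: state=(4.748, 4.590, 7.943)
t=0.900: state=(4.581, 4.416, 7.837)
t=1.000: state=(4.436, 4.318, 7.641)
t=1.100: state=(4.354, 4.309, 7.429)
t=1.200: state=(4.347, 4.376, 7.265)
t=1.300: state=(4.406, 4.491, 7.188)
t=1.400: state=(4.506, 4.615, 7.210)
t=1.500: state=(4.613, 4.713, 7.314)
t=1.600: state=(4.695, 4.755, 7.461)
t=1.700: state=(4.728, 4.733, 7.599)
t=1.800: state=(4.707, 4.663, 7.685)
t=1.900: state=(4.646, 4.574, 7.698)
t=2.000: state=(4.571, 4.497, 7.646)
t=2.100: state=(4.506, 4.455, 7.554)
t=2.200: state=(4.471, 4.453, 7.457)
t=2.300: state=(4.471, 4.488, 7.384)
t=2.400: state=(4.501, 4.543, 7.353)
t=2.500: state=(4.549, 4.600, 7.369)

(x, y, z) = (4.549, 4.600, 7.369)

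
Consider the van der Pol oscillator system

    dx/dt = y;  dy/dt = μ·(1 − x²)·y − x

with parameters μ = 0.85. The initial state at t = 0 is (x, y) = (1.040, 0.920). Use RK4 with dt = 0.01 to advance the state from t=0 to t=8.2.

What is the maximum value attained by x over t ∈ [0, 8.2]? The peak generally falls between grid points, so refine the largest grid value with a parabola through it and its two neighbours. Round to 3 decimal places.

t=0.000: state=(1.040, 0.920)
step 1 (dt=0.01): k1=(0.920, -1.104), k2=(0.914, -1.115), k3=(0.914, -1.115), k4=(0.909, -1.127); state += dt/6·(k1+2k2+2k3+k4)
t=0.010: state=(1.049, 0.909)
t=0.020: state=(1.058, 0.897)
t=0.030: state=(1.067, 0.886)
continuing one RK4 step at a time; state shown every 50 steps (Δt=0.5):
t=0.500: state=(1.330, 0.211)
t=1.000: state=(1.270, -0.417)
t=1.500: state=(0.936, -0.914)
t=2.000: state=(0.334, -1.535)
t=2.500: state=(-0.619, -2.211)
t=3.000: state=(-1.605, -1.370)
t=3.500: state=(-1.896, 0.048)
t=4.000: state=(-1.711, 0.606)
t=4.500: state=(-1.325, 0.940)
t=5.000: state=(-0.747, 1.418)
t=5.500: state=(0.154, 2.230)
t=6.000: state=(1.355, 2.169)
t=6.500: state=(1.976, 0.344)
t=7.000: state=(1.903, -0.471)
t=7.500: state=(1.582, -0.791)
t=8.000: state=(1.107, -1.137)
t=8.200: state=(0.860, -1.340)
largest grid value and its neighbours: x(6.630)=1.99901, x(6.640)=1.99918, x(6.650)=1.99914
parabola through these three points peaks at t≈6.643 with x≈1.99919

max x = 1.999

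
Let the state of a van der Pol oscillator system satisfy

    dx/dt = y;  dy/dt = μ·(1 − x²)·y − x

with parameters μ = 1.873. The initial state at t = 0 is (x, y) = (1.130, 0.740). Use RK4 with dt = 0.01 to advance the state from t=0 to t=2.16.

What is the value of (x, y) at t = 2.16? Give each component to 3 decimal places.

t=0.000: state=(1.130, 0.740)
step 1 (dt=0.01): k1=(0.740, -1.514), k2=(0.732, -1.525), k3=(0.732, -1.525), k4=(0.725, -1.536); state += dt/6·(k1+2k2+2k3+k4)
t=0.010: state=(1.137, 0.725)
t=0.020: state=(1.144, 0.709)
t=0.030: state=(1.152, 0.694)
continuing one RK4 step at a time; state shown every 10 steps (Δt=0.1):
t=0.100: state=(1.196, 0.580)
t=0.200: state=(1.246, 0.412)
t=0.300: state=(1.279, 0.249)
t=0.400: state=(1.296, 0.099)
t=0.500: state=(1.299, -0.035)
t=0.600: state=(1.290, -0.152)
t=0.700: state=(1.269, -0.256)
t=0.800: state=(1.239, -0.349)
t=0.900: state=(1.199, -0.435)
t=1.000: state=(1.152, -0.519)
t=1.100: state=(1.096, -0.603)
t=1.200: state=(1.031, -0.694)
t=1.300: state=(0.957, -0.795)
t=1.400: state=(0.871, -0.913)
t=1.500: state=(0.773, -1.055)
t=1.600: state=(0.659, -1.230)
t=1.700: state=(0.526, -1.451)
t=1.800: state=(0.367, -1.734)
t=1.900: state=(0.176, -2.091)
t=2.000: state=(-0.054, -2.525)
t=2.100: state=(-0.330, -3.001)
t=2.160: state=(-0.518, -3.264)

(x, y) = (-0.518, -3.264)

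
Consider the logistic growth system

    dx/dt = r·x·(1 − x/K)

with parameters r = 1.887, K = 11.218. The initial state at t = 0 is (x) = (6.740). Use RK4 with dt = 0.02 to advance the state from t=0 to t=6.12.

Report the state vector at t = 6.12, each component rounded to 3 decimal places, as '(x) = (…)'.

(x) = (11.218)

t=0.000: state=(6.740)
step 1 (dt=0.02): k1=(5.077), k2=(5.057), k3=(5.057), k4=(5.037); state += dt/6·(k1+2k2+2k3+k4)
t=0.020: state=(6.841)
t=0.040: state=(6.941)
t=0.060: state=(7.041)
continuing one RK4 step at a time; state shown every 10 steps (Δt=0.2):
t=0.200: state=(7.707)
t=0.400: state=(8.548)
t=0.600: state=(9.239)
t=0.800: state=(9.782)
t=1.000: state=(10.192)
t=1.200: state=(10.494)
t=1.400: state=(10.711)
t=1.600: state=(10.865)
t=1.800: state=(10.974)
t=2.000: state=(11.049)
t=2.200: state=(11.102)
t=2.400: state=(11.138)
t=2.600: state=(11.163)
t=2.800: state=(11.180)
t=3.000: state=(11.192)
t=3.200: state=(11.200)
t=3.400: state=(11.206)
t=3.600: state=(11.210)
t=3.800: state=(11.212)
t=4.000: state=(11.214)
t=4.200: state=(11.215)
t=4.400: state=(11.216)
t=4.600: state=(11.217)
t=4.800: state=(11.217)
t=5.000: state=(11.217)
t=5.200: state=(11.218)
t=5.400: state=(11.218)
t=5.600: state=(11.218)
t=5.800: state=(11.218)
t=6.000: state=(11.218)
t=6.120: state=(11.218)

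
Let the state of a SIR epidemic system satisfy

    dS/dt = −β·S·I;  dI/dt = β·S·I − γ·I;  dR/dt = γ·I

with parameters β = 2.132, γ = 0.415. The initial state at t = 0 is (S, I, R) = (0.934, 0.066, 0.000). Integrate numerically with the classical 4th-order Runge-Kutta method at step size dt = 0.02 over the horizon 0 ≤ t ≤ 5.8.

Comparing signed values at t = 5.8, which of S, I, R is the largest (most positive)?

t=0.000: state=(0.934, 0.066, 0.000)
step 1 (dt=0.02): k1=(-0.131, 0.104, 0.027), k2=(-0.133, 0.105, 0.028), k3=(-0.133, 0.106, 0.028), k4=(-0.135, 0.107, 0.028); state += dt/6·(k1+2k2+2k3+k4)
t=0.020: state=(0.931, 0.068, 0.001)
t=0.040: state=(0.929, 0.070, 0.001)
t=0.060: state=(0.926, 0.073, 0.002)
continuing one RK4 step at a time; state shown every 10 steps (Δt=0.2):
t=0.200: state=(0.904, 0.090, 0.006)
t=0.400: state=(0.864, 0.121, 0.015)
t=0.600: state=(0.814, 0.159, 0.027)
t=0.800: state=(0.754, 0.204, 0.042)
t=1.000: state=(0.684, 0.256, 0.061)
t=1.200: state=(0.606, 0.310, 0.084)
t=1.400: state=(0.525, 0.363, 0.112)
t=1.600: state=(0.445, 0.411, 0.144)
t=1.800: state=(0.370, 0.450, 0.180)
t=2.000: state=(0.304, 0.478, 0.219)
t=2.200: state=(0.247, 0.494, 0.259)
t=2.400: state=(0.200, 0.500, 0.300)
t=2.600: state=(0.161, 0.497, 0.342)
t=2.800: state=(0.131, 0.487, 0.383)
t=3.000: state=(0.107, 0.471, 0.422)
t=3.200: state=(0.088, 0.452, 0.461)
t=3.400: state=(0.073, 0.430, 0.497)
t=3.600: state=(0.061, 0.407, 0.532)
t=3.800: state=(0.051, 0.384, 0.565)
t=4.000: state=(0.044, 0.360, 0.596)
t=4.200: state=(0.038, 0.338, 0.625)
t=4.400: state=(0.033, 0.315, 0.652)
t=4.600: state=(0.029, 0.294, 0.677)
t=4.800: state=(0.026, 0.274, 0.701)
t=5.000: state=(0.023, 0.255, 0.723)
t=5.200: state=(0.021, 0.236, 0.743)
t=5.400: state=(0.019, 0.219, 0.762)
t=5.600: state=(0.017, 0.204, 0.779)
t=5.800: state=(0.016, 0.189, 0.796)
compare at T: S=0.016, I=0.189, R=0.796

largest component: R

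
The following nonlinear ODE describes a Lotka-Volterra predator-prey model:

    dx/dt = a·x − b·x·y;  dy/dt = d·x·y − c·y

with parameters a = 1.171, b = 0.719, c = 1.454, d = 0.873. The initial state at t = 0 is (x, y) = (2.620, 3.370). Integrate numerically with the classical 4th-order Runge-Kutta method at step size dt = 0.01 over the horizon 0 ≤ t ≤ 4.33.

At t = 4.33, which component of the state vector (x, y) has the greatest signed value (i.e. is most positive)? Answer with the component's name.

largest component: x

t=0.000: state=(2.620, 3.370)
step 1 (dt=0.01): k1=(-3.280, 2.808), k2=(-3.286, 2.771), k3=(-3.286, 2.771), k4=(-3.291, 2.734); state += dt/6·(k1+2k2+2k3+k4)
t=0.010: state=(2.587, 3.398)
t=0.020: state=(2.554, 3.425)
t=0.030: state=(2.521, 3.451)
continuing one RK4 step at a time; state shown every 20 steps (Δt=0.2):
t=0.200: state=(1.975, 3.760)
t=0.400: state=(1.445, 3.781)
t=0.600: state=(1.078, 3.515)
t=0.800: state=(0.846, 3.104)
t=1.000: state=(0.707, 2.654)
t=1.200: state=(0.629, 2.229)
t=1.400: state=(0.593, 1.853)
t=1.600: state=(0.588, 1.535)
t=1.800: state=(0.608, 1.274)
t=2.000: state=(0.650, 1.062)
t=2.200: state=(0.714, 0.894)
t=2.400: state=(0.801, 0.763)
t=2.600: state=(0.914, 0.662)
t=2.800: state=(1.056, 0.588)
t=3.000: state=(1.232, 0.536)
t=3.200: state=(1.445, 0.506)
t=3.400: state=(1.699, 0.498)
t=3.600: state=(1.998, 0.514)
t=3.800: state=(2.338, 0.560)
t=4.000: state=(2.710, 0.651)
t=4.200: state=(3.088, 0.808)
t=4.330: state=(3.311, 0.961)
compare at T: x=3.311, y=0.961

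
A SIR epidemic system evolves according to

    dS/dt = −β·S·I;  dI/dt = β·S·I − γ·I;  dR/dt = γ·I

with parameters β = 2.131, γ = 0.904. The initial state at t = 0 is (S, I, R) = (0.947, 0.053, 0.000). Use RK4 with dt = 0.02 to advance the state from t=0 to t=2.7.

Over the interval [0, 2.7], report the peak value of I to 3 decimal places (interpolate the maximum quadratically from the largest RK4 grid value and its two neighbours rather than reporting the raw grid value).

max I = 0.235

t=0.000: state=(0.947, 0.053, 0.000)
step 1 (dt=0.02): k1=(-0.107, 0.059, 0.048), k2=(-0.108, 0.060, 0.048), k3=(-0.108, 0.060, 0.048), k4=(-0.109, 0.060, 0.049); state += dt/6·(k1+2k2+2k3+k4)
t=0.020: state=(0.945, 0.054, 0.001)
t=0.040: state=(0.943, 0.055, 0.002)
t=0.060: state=(0.940, 0.057, 0.003)
continuing one RK4 step at a time; state shown every 5 steps (Δt=0.1):
t=0.100: state=(0.936, 0.059, 0.005)
t=0.200: state=(0.923, 0.066, 0.011)
t=0.300: state=(0.910, 0.073, 0.017)
t=0.400: state=(0.895, 0.081, 0.024)
t=0.500: state=(0.879, 0.089, 0.032)
t=0.600: state=(0.861, 0.098, 0.040)
t=0.700: state=(0.843, 0.108, 0.049)
t=0.800: state=(0.823, 0.118, 0.060)
t=0.900: state=(0.802, 0.128, 0.071)
t=1.000: state=(0.779, 0.138, 0.083)
t=1.100: state=(0.756, 0.149, 0.096)
t=1.200: state=(0.731, 0.159, 0.110)
t=1.300: state=(0.706, 0.169, 0.124)
t=1.400: state=(0.680, 0.179, 0.140)
t=1.500: state=(0.654, 0.189, 0.157)
t=1.600: state=(0.628, 0.198, 0.174)
t=1.700: state=(0.601, 0.206, 0.193)
t=1.800: state=(0.575, 0.213, 0.212)
t=1.900: state=(0.549, 0.220, 0.231)
t=2.000: state=(0.524, 0.225, 0.251)
t=2.100: state=(0.499, 0.229, 0.272)
t=2.200: state=(0.475, 0.232, 0.293)
t=2.300: state=(0.452, 0.234, 0.314)
t=2.400: state=(0.430, 0.235, 0.335)
t=2.500: state=(0.409, 0.235, 0.356)
t=2.600: state=(0.389, 0.234, 0.377)
t=2.700: state=(0.370, 0.231, 0.398)
largest grid value and its neighbours: I(2.400)=0.23508, I(2.420)=0.23511, I(2.440)=0.23511
parabola through these three points peaks at t≈2.427 with I≈0.23512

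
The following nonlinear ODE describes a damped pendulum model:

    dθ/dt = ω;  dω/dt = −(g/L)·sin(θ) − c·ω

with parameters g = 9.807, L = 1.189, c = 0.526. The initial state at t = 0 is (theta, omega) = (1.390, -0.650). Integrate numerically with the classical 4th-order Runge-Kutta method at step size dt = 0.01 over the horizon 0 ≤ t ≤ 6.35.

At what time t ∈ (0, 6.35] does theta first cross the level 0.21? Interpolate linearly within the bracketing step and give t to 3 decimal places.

t=0.000: state=(1.390, -0.650)
step 1 (dt=0.01): k1=(-0.650, -7.772), k2=(-0.689, -7.746), k3=(-0.689, -7.746), k4=(-0.727, -7.721); state += dt/6·(k1+2k2+2k3+k4)
t=0.010: state=(1.383, -0.727)
t=0.020: state=(1.375, -0.804)
t=0.030: state=(1.367, -0.881)
continuing one RK4 step at a time; state shown every 25 steps (Δt=0.25):
t=0.250: state=(1.001, -2.377)
t=0.500: state=(0.274, -3.224)
t=0.510: state=(0.241, -3.228)
next step: t=0.520: state=(0.209, -3.229) — theta has crossed 0.21
linear interpolation between t=0.510 (0.24149) and t=0.520 (0.20920) → t≈0.520

t = 0.520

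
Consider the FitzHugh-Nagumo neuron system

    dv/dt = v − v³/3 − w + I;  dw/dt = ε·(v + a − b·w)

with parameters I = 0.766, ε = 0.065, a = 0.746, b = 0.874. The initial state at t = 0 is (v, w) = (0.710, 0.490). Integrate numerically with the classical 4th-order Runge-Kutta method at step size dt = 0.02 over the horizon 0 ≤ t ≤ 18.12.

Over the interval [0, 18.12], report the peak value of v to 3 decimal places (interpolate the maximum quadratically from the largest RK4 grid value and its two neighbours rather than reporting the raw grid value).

t=0.000: state=(0.710, 0.490)
step 1 (dt=0.02): k1=(0.867, 0.067), k2=(0.870, 0.067), k3=(0.870, 0.067), k4=(0.874, 0.068); state += dt/6·(k1+2k2+2k3+k4)
t=0.020: state=(0.727, 0.491)
t=0.040: state=(0.745, 0.493)
t=0.060: state=(0.763, 0.494)
continuing one RK4 step at a time; state shown every 50 steps (Δt=1):
t=1.000: state=(1.522, 0.583)
t=2.000: state=(1.746, 0.704)
t=3.000: state=(1.727, 0.822)
t=4.000: state=(1.675, 0.931)
t=5.000: state=(1.617, 1.031)
t=6.000: state=(1.559, 1.122)
t=7.000: state=(1.499, 1.203)
t=8.000: state=(1.437, 1.277)
t=9.000: state=(1.373, 1.342)
t=10.000: state=(1.305, 1.400)
t=11.000: state=(1.233, 1.450)
t=12.000: state=(1.153, 1.492)
t=13.000: state=(1.062, 1.527)
t=14.000: state=(0.953, 1.554)
t=15.000: state=(0.808, 1.571)
t=16.000: state=(0.586, 1.576)
t=17.000: state=(0.152, 1.561)
t=18.000: state=(-0.876, 1.503)
t=18.120: state=(-1.043, 1.491)
largest grid value and its neighbours: v(2.200)=1.74973, v(2.220)=1.74975, v(2.240)=1.74972
parabola through these three points peaks at t≈2.218 with v≈1.74975

max v = 1.750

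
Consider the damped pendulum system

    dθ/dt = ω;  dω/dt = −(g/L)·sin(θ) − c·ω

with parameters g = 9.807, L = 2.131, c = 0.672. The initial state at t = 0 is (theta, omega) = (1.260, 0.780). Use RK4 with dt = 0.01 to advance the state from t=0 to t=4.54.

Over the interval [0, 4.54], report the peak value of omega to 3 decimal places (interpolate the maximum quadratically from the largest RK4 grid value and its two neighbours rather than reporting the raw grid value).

t=0.000: state=(1.260, 0.780)
step 1 (dt=0.01): k1=(0.780, -4.906), k2=(0.755, -4.895), k3=(0.756, -4.895), k4=(0.731, -4.883); state += dt/6·(k1+2k2+2k3+k4)
t=0.010: state=(1.268, 0.731)
t=0.020: state=(1.275, 0.682)
t=0.030: state=(1.281, 0.634)
continuing one RK4 step at a time; state shown every 20 steps (Δt=0.2):
t=0.200: state=(1.321, -0.149)
t=0.400: state=(1.209, -0.954)
t=0.600: state=(0.950, -1.595)
t=0.800: state=(0.587, -1.991)
t=1.000: state=(0.176, -2.056)
t=1.200: state=(-0.212, -1.774)
t=1.400: state=(-0.516, -1.236)
t=1.600: state=(-0.699, -0.580)
t=1.800: state=(-0.749, 0.070)
t=2.000: state=(-0.677, 0.630)
t=2.200: state=(-0.507, 1.034)
t=2.400: state=(-0.277, 1.233)
t=2.600: state=(-0.029, 1.206)
t=2.800: state=(0.192, 0.979)
t=3.000: state=(0.354, 0.617)
t=3.200: state=(0.436, 0.203)
t=3.400: state=(0.436, -0.192)
t=3.600: state=(0.364, -0.507)
t=3.800: state=(0.241, -0.701)
t=4.000: state=(0.093, -0.756)
t=4.200: state=(-0.052, -0.676)
t=4.400: state=(-0.170, -0.492)
t=4.540: state=(-0.227, -0.325)
largest grid value and its neighbours: omega(2.460)=1.24853, omega(2.470)=1.24909, omega(2.480)=1.24909
parabola through these three points peaks at t≈2.475 with omega≈1.24916

max omega = 1.249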